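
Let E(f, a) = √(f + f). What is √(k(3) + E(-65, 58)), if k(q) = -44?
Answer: √(-44 + I*√130) ≈ 0.85243 + 6.6878*I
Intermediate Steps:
E(f, a) = √2*√f (E(f, a) = √(2*f) = √2*√f)
√(k(3) + E(-65, 58)) = √(-44 + √2*√(-65)) = √(-44 + √2*(I*√65)) = √(-44 + I*√130)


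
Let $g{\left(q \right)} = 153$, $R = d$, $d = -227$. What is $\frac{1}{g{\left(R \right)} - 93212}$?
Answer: $- \frac{1}{93059} \approx -1.0746 \cdot 10^{-5}$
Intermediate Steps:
$R = -227$
$\frac{1}{g{\left(R \right)} - 93212} = \frac{1}{153 - 93212} = \frac{1}{-93059} = - \frac{1}{93059}$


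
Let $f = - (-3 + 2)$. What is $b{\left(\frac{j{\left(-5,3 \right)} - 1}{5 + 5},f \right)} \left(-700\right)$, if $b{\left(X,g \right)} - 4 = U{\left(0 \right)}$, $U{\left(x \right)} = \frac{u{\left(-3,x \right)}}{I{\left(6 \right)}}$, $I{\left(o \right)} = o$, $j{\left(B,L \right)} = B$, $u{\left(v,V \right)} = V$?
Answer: $-2800$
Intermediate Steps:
$f = 1$ ($f = \left(-1\right) \left(-1\right) = 1$)
$U{\left(x \right)} = \frac{x}{6}$
$b{\left(X,g \right)} = 4$ ($b{\left(X,g \right)} = 4 + \frac{1}{6} \cdot 0 = 4 + 0 = 4$)
$b{\left(\frac{j{\left(-5,3 \right)} - 1}{5 + 5},f \right)} \left(-700\right) = 4 \left(-700\right) = -2800$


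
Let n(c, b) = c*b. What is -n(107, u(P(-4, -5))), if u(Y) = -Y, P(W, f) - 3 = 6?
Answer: 963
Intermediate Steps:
P(W, f) = 9 (P(W, f) = 3 + 6 = 9)
n(c, b) = b*c
-n(107, u(P(-4, -5))) = -(-1*9)*107 = -(-9)*107 = -1*(-963) = 963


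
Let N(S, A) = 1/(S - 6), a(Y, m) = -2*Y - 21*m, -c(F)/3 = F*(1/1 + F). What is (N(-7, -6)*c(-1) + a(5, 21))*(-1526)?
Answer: 688226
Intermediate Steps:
c(F) = -3*F*(1 + F) (c(F) = -3*F*(1/1 + F) = -3*F*(1 + F))
a(Y, m) = -21*m - 2*Y
N(S, A) = 1/(-6 + S)
(N(-7, -6)*c(-1) + a(5, 21))*(-1526) = ((-3*(-1)*(1 - 1))/(-6 - 7) + (-21*21 - 2*5))*(-1526) = ((-3*(-1)*0)/(-13) + (-441 - 10))*(-1526) = (-1/13*0 - 451)*(-1526) = (0 - 451)*(-1526) = -451*(-1526) = 688226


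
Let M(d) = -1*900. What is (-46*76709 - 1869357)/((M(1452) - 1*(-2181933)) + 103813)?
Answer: -5397971/2284846 ≈ -2.3625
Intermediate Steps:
M(d) = -900
(-46*76709 - 1869357)/((M(1452) - 1*(-2181933)) + 103813) = (-46*76709 - 1869357)/((-900 - 1*(-2181933)) + 103813) = (-3528614 - 1869357)/((-900 + 2181933) + 103813) = -5397971/(2181033 + 103813) = -5397971/2284846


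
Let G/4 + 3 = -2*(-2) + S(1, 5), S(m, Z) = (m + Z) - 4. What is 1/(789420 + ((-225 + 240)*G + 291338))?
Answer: 1/1080938 ≈ 9.2512e-7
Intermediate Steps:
S(m, Z) = -4 + Z + m (S(m, Z) = (Z + m) - 4 = -4 + Z + m)
G = 12 (G = -12 + 4*(-2*(-2) + (-4 + 5 + 1)) = -12 + 4*(4 + 2) = -12 + 4*6 = -12 + 24 = 12)
1/(789420 + ((-225 + 240)*G + 291338)) = 1/(789420 + ((-225 + 240)*12 + 291338)) = 1/(789420 + (15*12 + 291338)) = 1/(789420 + (180 + 291338)) = 1/(789420 + 291518) = 1/1080938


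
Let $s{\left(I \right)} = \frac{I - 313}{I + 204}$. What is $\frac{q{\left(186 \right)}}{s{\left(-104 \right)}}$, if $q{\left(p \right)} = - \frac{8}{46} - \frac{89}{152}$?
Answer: $\frac{22125}{121486} \approx 0.18212$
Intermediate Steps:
$s{\left(I \right)} = \frac{-313 + I}{204 + I}$
$q{\left(p \right)} = - \frac{2655}{3496}$ ($q{\left(p \right)} = \left(-8\right) \frac{1}{46} - \frac{89}{152} = - \frac{4}{23} - \frac{89}{152} = - \frac{2655}{3496}$)
$\frac{q{\left(186 \right)}}{s{\left(-104 \right)}} = - \frac{2655}{3496 \frac{-313 - 104}{204 - 104}} = - \frac{2655}{3496 \cdot \frac{1}{100} \left(-417\right)} = - \frac{2655}{3496 \left(- \frac{417}{100}\right)} = \left(- \frac{2655}{3496}\right) \left(- \frac{100}{417}\right) = \frac{22125}{121486}$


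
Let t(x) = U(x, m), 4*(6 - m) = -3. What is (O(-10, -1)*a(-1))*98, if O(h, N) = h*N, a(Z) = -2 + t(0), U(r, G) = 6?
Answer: 3920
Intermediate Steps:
m = 27/4 (m = 6 - ¼*(-3) = 6 + ¾ = 27/4 ≈ 6.7500)
t(x) = 6
a(Z) = 4 (a(Z) = -2 + 6 = 4)
O(h, N) = N*h
(O(-10, -1)*a(-1))*98 = (-1*(-10)*4)*98 = (10*4)*98 = 40*98 = 3920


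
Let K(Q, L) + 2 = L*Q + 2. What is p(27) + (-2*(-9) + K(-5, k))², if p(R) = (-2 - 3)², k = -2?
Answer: 809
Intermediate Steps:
K(Q, L) = L*Q (K(Q, L) = -2 + (L*Q + 2) = -2 + (2 + L*Q) = L*Q)
p(R) = 25 (p(R) = (-5)² = 25)
p(27) + (-2*(-9) + K(-5, k))² = 25 + (-2*(-9) - 2*(-5))² = 25 + (18 + 10)² = 25 + 28² = 25 + 784 = 809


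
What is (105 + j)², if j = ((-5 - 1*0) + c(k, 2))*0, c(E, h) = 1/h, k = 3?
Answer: 11025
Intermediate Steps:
j = 0 (j = ((-5 - 1*0) + 1/2)*0 = ((-5 + 0) + ½)*0 = (-5 + ½)*0 = -9/2*0 = 0)
(105 + j)² = (105 + 0)² = 105² = 11025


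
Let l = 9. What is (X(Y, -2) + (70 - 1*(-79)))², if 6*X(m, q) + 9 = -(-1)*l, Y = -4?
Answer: 22201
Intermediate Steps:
X(m, q) = 0 (X(m, q) = -3/2 + (-(-1)*9)/6 = -3/2 + (-1*(-9))/6 = -3/2 + (⅙)*9 = -3/2 + 3/2 = 0)
(X(Y, -2) + (70 - 1*(-79)))² = (0 + (70 - 1*(-79)))² = (0 + (70 + 79))² = (0 + 149)² = 149² = 22201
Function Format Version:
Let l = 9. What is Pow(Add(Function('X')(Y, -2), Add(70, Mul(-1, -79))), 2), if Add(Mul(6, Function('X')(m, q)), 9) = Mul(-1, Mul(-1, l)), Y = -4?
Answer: 22201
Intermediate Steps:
Function('X')(m, q) = 0 (Function('X')(m, q) = Add(Rational(-3, 2), Mul(Rational(1, 6), Mul(-1, Mul(-1, 9)))) = Add(Rational(-3, 2), Mul(Rational(1, 6), Mul(-1, -9))) = Add(Rational(-3, 2), Mul(Rational(1, 6), 9)) = Add(Rational(-3, 2), Rational(3, 2)) = 0)
Pow(Add(Function('X')(Y, -2), Add(70, Mul(-1, -79))), 2) = Pow(Add(0, Add(70, Mul(-1, -79))), 2) = Pow(Add(0, Add(70, 79)), 2) = Pow(Add(0, 149), 2) = Pow(149, 2) = 22201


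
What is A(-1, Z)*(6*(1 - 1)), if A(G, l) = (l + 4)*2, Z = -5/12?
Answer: 0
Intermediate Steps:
Z = -5/12 (Z = -5*1/12 = -5/12 ≈ -0.41667)
A(G, l) = 8 + 2*l (A(G, l) = (4 + l)*2 = 8 + 2*l)
A(-1, Z)*(6*(1 - 1)) = (8 + 2*(-5/12))*(6*(1 - 1)) = (8 - ⅚)*(6*0) = (43/6)*0 = 0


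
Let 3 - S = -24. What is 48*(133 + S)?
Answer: 7680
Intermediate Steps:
S = 27 (S = 3 - 1*(-24) = 3 + 24 = 27)
48*(133 + S) = 48*(133 + 27) = 48*160 = 7680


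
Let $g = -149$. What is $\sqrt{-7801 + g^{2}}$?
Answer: $120$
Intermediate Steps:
$\sqrt{-7801 + g^{2}} = \sqrt{-7801 + \left(-149\right)^{2}} = \sqrt{-7801 + 22201} = \sqrt{14400} = 120$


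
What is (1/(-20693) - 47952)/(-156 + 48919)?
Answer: -992270737/1009052759 ≈ -0.98337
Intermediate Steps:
(1/(-20693) - 47952)/(-156 + 48919) = (-1/20693 - 47952)/48763 = -992270737/20693*1/48763 = -992270737/1009052759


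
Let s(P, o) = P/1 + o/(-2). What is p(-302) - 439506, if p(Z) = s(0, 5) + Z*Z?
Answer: -696609/2 ≈ -3.4830e+5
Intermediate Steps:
s(P, o) = P - o/2 (s(P, o) = P*1 + o*(-½) = P - o/2)
p(Z) = -5/2 + Z² (p(Z) = (0 - ½*5) + Z*Z = (0 - 5/2) + Z² = -5/2 + Z²)
p(-302) - 439506 = (-5/2 + (-302)²) - 439506 = (-5/2 + 91204) - 439506 = 182403/2 - 439506 = -696609/2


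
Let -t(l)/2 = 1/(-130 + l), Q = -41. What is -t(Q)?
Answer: -2/171 ≈ -0.011696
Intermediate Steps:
t(l) = -2/(-130 + l)
-t(Q) = -(-2)/(-130 - 41) = -(-2)/(-171) = -(-2)*(-1)/171 = -1*2/171 = -2/171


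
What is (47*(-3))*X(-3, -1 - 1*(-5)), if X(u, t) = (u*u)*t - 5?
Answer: -4371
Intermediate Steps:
X(u, t) = -5 + t*u**2 (X(u, t) = u**2*t - 5 = t*u**2 - 5 = -5 + t*u**2)
(47*(-3))*X(-3, -1 - 1*(-5)) = (47*(-3))*(-5 + (-1 - 1*(-5))*(-3)**2) = -141*(-5 + (-1 + 5)*9) = -141*(-5 + 4*9) = -141*(-5 + 36) = -141*31 = -4371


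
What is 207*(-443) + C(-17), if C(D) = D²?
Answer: -91412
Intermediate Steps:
207*(-443) + C(-17) = 207*(-443) + (-17)² = -91701 + 289 = -91412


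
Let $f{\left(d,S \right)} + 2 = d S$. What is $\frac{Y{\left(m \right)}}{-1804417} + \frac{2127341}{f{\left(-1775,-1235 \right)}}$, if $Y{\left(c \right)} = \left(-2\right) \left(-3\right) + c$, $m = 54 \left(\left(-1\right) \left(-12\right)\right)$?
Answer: $\frac{3837176616755}{3955504007291} \approx 0.97009$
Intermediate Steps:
$m = 648$ ($m = 54 \cdot 12 = 648$)
$Y{\left(c \right)} = 6 + c$
$f{\left(d,S \right)} = -2 + S d$ ($f{\left(d,S \right)} = -2 + d S = -2 + S d$)
$\frac{Y{\left(m \right)}}{-1804417} + \frac{2127341}{f{\left(-1775,-1235 \right)}} = \frac{6 + 648}{-1804417} + \frac{2127341}{-2 - -2192125} = 654 \left(- \frac{1}{1804417}\right) + \frac{2127341}{-2 + 2192125} = - \frac{654}{1804417} + \frac{2127341}{2192123} = \frac{3837176616755}{3955504007291}$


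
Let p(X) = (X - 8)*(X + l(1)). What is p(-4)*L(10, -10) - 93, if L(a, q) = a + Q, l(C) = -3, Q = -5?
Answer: 327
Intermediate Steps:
L(a, q) = -5 + a (L(a, q) = a - 5 = -5 + a)
p(X) = (-8 + X)*(-3 + X) (p(X) = (X - 8)*(X - 3) = (-8 + X)*(-3 + X))
p(-4)*L(10, -10) - 93 = (24 + (-4)² - 11*(-4))*(-5 + 10) - 93 = (24 + 16 + 44)*5 - 93 = 84*5 - 93 = 420 - 93 = 327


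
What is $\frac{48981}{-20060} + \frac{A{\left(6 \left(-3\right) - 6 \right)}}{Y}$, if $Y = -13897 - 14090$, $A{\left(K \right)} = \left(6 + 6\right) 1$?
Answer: $- \frac{457023989}{187139740} \approx -2.4422$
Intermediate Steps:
$A{\left(K \right)} = 12$ ($A{\left(K \right)} = 12 \cdot 1 = 12$)
$Y = -27987$
$\frac{48981}{-20060} + \frac{A{\left(6 \left(-3\right) - 6 \right)}}{Y} = \frac{48981}{-20060} + \frac{12}{-27987} = 48981 \left(- \frac{1}{20060}\right) + 12 \left(- \frac{1}{27987}\right) = - \frac{48981}{20060} - \frac{4}{9329} = - \frac{457023989}{187139740}$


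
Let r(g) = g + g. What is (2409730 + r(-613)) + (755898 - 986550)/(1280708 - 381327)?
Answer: 2166162505372/899381 ≈ 2.4085e+6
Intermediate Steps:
r(g) = 2*g
(2409730 + r(-613)) + (755898 - 986550)/(1280708 - 381327) = (2409730 + 2*(-613)) + (755898 - 986550)/(1280708 - 381327) = (2409730 - 1226) - 230652/899381 = 2408504 - 230652*1/899381 = 2408504 - 230652/899381 = 2166162505372/899381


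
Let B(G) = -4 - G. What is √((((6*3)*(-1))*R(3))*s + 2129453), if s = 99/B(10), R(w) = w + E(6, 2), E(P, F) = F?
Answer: √104374382/7 ≈ 1459.5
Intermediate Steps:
R(w) = 2 + w (R(w) = w + 2 = 2 + w)
s = -99/14 (s = 99/(-4 - 1*10) = 99/(-4 - 10) = 99/(-14) = 99*(-1/14) = -99/14 ≈ -7.0714)
√((((6*3)*(-1))*R(3))*s + 2129453) = √((((6*3)*(-1))*(2 + 3))*(-99/14) + 2129453) = √(((18*(-1))*5)*(-99/14) + 2129453) = √(-18*5*(-99/14) + 2129453) = √(-90*(-99/14) + 2129453) = √(4455/7 + 2129453) = √(14910626/7) = √104374382/7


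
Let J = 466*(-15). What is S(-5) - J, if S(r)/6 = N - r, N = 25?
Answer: 7170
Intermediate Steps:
S(r) = 150 - 6*r (S(r) = 6*(25 - r) = 150 - 6*r)
J = -6990
S(-5) - J = (150 - 6*(-5)) - 1*(-6990) = (150 + 30) + 6990 = 180 + 6990 = 7170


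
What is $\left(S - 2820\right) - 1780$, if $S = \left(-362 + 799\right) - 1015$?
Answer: $-5178$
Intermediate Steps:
$S = -578$ ($S = 437 - 1015 = -578$)
$\left(S - 2820\right) - 1780 = \left(-578 - 2820\right) - 1780 = -3398 - 1780 = -5178$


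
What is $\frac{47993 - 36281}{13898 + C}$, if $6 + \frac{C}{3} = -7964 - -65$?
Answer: $- \frac{11712}{9817} \approx -1.193$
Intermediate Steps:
$C = -23715$ ($C = -18 + 3 \left(-7964 - -65\right) = -18 + 3 \left(-7964 + 65\right) = -18 + 3 \left(-7899\right) = -18 - 23697 = -23715$)
$\frac{47993 - 36281}{13898 + C} = \frac{47993 - 36281}{13898 - 23715} = \frac{11712}{-9817} = 11712 \left(- \frac{1}{9817}\right) = - \frac{11712}{9817}$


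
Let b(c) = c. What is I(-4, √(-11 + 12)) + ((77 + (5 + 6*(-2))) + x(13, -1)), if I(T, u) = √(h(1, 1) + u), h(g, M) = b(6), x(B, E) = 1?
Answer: 71 + √7 ≈ 73.646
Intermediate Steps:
h(g, M) = 6
I(T, u) = √(6 + u)
I(-4, √(-11 + 12)) + ((77 + (5 + 6*(-2))) + x(13, -1)) = √(6 + √(-11 + 12)) + ((77 + (5 + 6*(-2))) + 1) = √(6 + √1) + ((77 + (5 - 12)) + 1) = √(6 + 1) + ((77 - 7) + 1) = √7 + (70 + 1) = √7 + 71 = 71 + √7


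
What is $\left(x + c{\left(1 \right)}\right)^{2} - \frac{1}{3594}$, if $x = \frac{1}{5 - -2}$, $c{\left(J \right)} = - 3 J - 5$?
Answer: $\frac{10871801}{176106} \approx 61.734$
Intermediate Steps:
$c{\left(J \right)} = -5 - 3 J$
$x = \frac{1}{7}$ ($x = \frac{1}{5 + 2} = \frac{1}{7} \approx 0.14286$)
$\left(x + c{\left(1 \right)}\right)^{2} - \frac{1}{3594} = \left(\frac{1}{7} - 8\right)^{2} - \frac{1}{3594} = \left(- \frac{55}{7}\right)^{2} - \frac{1}{3594} = \frac{3025}{49} - \frac{1}{3594} = \frac{10871801}{176106}$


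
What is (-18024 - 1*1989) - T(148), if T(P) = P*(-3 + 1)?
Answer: -19717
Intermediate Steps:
T(P) = -2*P (T(P) = P*(-2) = -2*P)
(-18024 - 1*1989) - T(148) = (-18024 - 1*1989) - (-2)*148 = (-18024 - 1989) - 1*(-296) = -20013 + 296 = -19717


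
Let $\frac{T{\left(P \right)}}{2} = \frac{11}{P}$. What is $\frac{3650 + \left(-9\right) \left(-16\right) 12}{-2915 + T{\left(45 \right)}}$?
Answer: $- \frac{242010}{131153} \approx -1.8452$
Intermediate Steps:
$T{\left(P \right)} = \frac{22}{P}$ ($T{\left(P \right)} = 2 \frac{11}{P} = \frac{22}{P}$)
$\frac{3650 + \left(-9\right) \left(-16\right) 12}{-2915 + T{\left(45 \right)}} = \frac{3650 + \left(-9\right) \left(-16\right) 12}{-2915 + \frac{22}{45}} = \frac{3650 + 144 \cdot 12}{-2915 + 22 \cdot \frac{1}{45}} = \frac{3650 + 1728}{-2915 + \frac{22}{45}} = \frac{5378}{- \frac{131153}{45}} = 5378 \left(- \frac{45}{131153}\right) = - \frac{242010}{131153}$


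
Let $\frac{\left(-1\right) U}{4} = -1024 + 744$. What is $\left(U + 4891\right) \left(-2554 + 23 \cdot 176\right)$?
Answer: $8980434$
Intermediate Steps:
$U = 1120$ ($U = - 4 \left(-1024 + 744\right) = \left(-4\right) \left(-280\right) = 1120$)
$\left(U + 4891\right) \left(-2554 + 23 \cdot 176\right) = \left(1120 + 4891\right) \left(-2554 + 23 \cdot 176\right) = 6011 \left(-2554 + 4048\right) = 6011 \cdot 1494 = 8980434$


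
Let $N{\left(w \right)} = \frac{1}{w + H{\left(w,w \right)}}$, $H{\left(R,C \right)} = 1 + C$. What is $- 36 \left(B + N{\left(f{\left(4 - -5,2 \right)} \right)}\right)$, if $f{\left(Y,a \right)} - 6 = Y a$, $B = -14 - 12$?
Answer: $\frac{45828}{49} \approx 935.27$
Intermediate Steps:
$B = -26$ ($B = -14 - 12 = -26$)
$f{\left(Y,a \right)} = 6 + Y a$
$N{\left(w \right)} = \frac{1}{1 + 2 w}$ ($N{\left(w \right)} = \frac{1}{w + \left(1 + w\right)} = \frac{1}{1 + 2 w}$)
$- 36 \left(B + N{\left(f{\left(4 - -5,2 \right)} \right)}\right) = - 36 \left(-26 + \frac{1}{1 + 2 \left(6 + \left(4 - -5\right) 2\right)}\right) = - 36 \left(-26 + \frac{1}{1 + 2 \left(6 + \left(4 + 5\right) 2\right)}\right) = - 36 \left(-26 + \frac{1}{1 + 2 \left(6 + 9 \cdot 2\right)}\right) = - 36 \left(-26 + \frac{1}{1 + 2 \left(6 + 18\right)}\right) = - 36 \left(-26 + \frac{1}{1 + 2 \cdot 24}\right) = - 36 \left(-26 + \frac{1}{1 + 48}\right) = - 36 \left(-26 + \frac{1}{49}\right) = \left(-36\right) \left(- \frac{1273}{49}\right) = \frac{45828}{49}$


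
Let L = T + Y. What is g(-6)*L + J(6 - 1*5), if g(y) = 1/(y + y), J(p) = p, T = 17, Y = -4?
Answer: -1/12 ≈ -0.083333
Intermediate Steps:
g(y) = 1/(2*y)
L = 13 (L = 17 - 4 = 13)
g(-6)*L + J(6 - 1*5) = ((½)/(-6))*13 + (6 - 1*5) = ((½)*(-⅙))*13 + (6 - 5) = -1/12*13 + 1 = -13/12 + 1 = -1/12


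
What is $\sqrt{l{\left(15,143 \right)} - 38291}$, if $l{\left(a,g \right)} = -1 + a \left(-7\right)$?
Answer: $i \sqrt{38397} \approx 195.95 i$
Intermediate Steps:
$l{\left(a,g \right)} = -1 - 7 a$
$\sqrt{l{\left(15,143 \right)} - 38291} = \sqrt{\left(-1 - 105\right) - 38291} = \sqrt{-106 - 38291} = \sqrt{-38397} = i \sqrt{38397}$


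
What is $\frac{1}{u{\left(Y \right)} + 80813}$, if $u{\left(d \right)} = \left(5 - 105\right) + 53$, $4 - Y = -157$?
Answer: $\frac{1}{80766} \approx 1.2381 \cdot 10^{-5}$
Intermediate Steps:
$Y = 161$ ($Y = 4 - -157 = 4 + 157 = 161$)
$u{\left(d \right)} = -47$ ($u{\left(d \right)} = -100 + 53 = -47$)
$\frac{1}{u{\left(Y \right)} + 80813} = \frac{1}{-47 + 80813} = \frac{1}{80766}$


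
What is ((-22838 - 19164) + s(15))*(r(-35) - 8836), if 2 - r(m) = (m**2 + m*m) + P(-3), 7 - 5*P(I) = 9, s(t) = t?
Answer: 2368822566/5 ≈ 4.7376e+8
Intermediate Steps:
P(I) = -2/5 (P(I) = 7/5 - 1/5*9 = 7/5 - 9/5 = -2/5)
r(m) = 12/5 - 2*m**2 (r(m) = 2 - ((m**2 + m*m) - 2/5) = 2 - ((m**2 + m**2) - 2/5) = 2 - (2*m**2 - 2/5) = 2 - (-2/5 + 2*m**2) = 2 + (2/5 - 2*m**2) = 12/5 - 2*m**2)
((-22838 - 19164) + s(15))*(r(-35) - 8836) = ((-22838 - 19164) + 15)*((12/5 - 2*(-35)**2) - 8836) = (-42002 + 15)*((12/5 - 2*1225) - 8836) = -41987*((12/5 - 2450) - 8836) = -41987*(-12238/5 - 8836) = -41987*(-56418/5) = 2368822566/5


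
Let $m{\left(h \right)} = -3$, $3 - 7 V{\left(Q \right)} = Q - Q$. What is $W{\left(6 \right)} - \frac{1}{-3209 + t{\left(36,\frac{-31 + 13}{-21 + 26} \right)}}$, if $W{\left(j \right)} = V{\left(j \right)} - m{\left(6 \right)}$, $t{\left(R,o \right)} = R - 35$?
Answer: $\frac{76999}{22456} \approx 3.4289$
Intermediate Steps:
$V{\left(Q \right)} = \frac{3}{7}$ ($V{\left(Q \right)} = \frac{3}{7} - \frac{Q - Q}{7} = \frac{3}{7} - 0 = \frac{3}{7} + 0 = \frac{3}{7}$)
$t{\left(R,o \right)} = -35 + R$ ($t{\left(R,o \right)} = R - 35 = -35 + R$)
$W{\left(j \right)} = \frac{24}{7}$ ($W{\left(j \right)} = \frac{3}{7} - -3 = \frac{3}{7} + 3 = \frac{24}{7}$)
$W{\left(6 \right)} - \frac{1}{-3209 + t{\left(36,\frac{-31 + 13}{-21 + 26} \right)}} = \frac{24}{7} - \frac{1}{-3209 + \left(-35 + 36\right)} = \frac{24}{7} - \frac{1}{-3209 + 1} = \frac{24}{7} - \frac{1}{-3208} = \frac{24}{7} - - \frac{1}{3208} = \frac{24}{7} + \frac{1}{3208} = \frac{76999}{22456}$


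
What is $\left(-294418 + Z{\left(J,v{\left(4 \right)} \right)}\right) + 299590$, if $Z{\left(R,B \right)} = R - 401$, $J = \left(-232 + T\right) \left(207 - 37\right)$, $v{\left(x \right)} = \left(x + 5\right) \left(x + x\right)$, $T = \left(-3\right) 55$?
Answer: $-62719$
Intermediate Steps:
$T = -165$
$v{\left(x \right)} = 2 x \left(5 + x\right)$ ($v{\left(x \right)} = \left(5 + x\right) 2 x = 2 x \left(5 + x\right)$)
$J = -67490$ ($J = \left(-232 - 165\right) \left(207 - 37\right) = \left(-397\right) 170 = -67490$)
$Z{\left(R,B \right)} = -401 + R$
$\left(-294418 + Z{\left(J,v{\left(4 \right)} \right)}\right) + 299590 = \left(-294418 - 67891\right) + 299590 = -362309 + 299590 = -62719$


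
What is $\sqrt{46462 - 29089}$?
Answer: $\sqrt{17373} \approx 131.81$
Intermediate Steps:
$\sqrt{46462 - 29089} = \sqrt{17373}$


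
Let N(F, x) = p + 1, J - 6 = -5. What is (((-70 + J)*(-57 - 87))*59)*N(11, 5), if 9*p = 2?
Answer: 716496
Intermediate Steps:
J = 1 (J = 6 - 5 = 1)
p = 2/9 (p = (⅑)*2 = 2/9 ≈ 0.22222)
N(F, x) = 11/9 (N(F, x) = 2/9 + 1 = 11/9)
(((-70 + J)*(-57 - 87))*59)*N(11, 5) = (((-70 + 1)*(-57 - 87))*59)*(11/9) = (-69*(-144)*59)*(11/9) = (9936*59)*(11/9) = 586224*(11/9) = 716496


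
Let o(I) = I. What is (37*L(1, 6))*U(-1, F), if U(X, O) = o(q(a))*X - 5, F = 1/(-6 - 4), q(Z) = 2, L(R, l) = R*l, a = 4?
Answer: -1554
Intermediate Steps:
F = -1/10 (F = 1/(-10) = -1/10 ≈ -0.10000)
U(X, O) = -5 + 2*X (U(X, O) = 2*X - 5 = -5 + 2*X)
(37*L(1, 6))*U(-1, F) = (37*(1*6))*(-5 + 2*(-1)) = (37*6)*(-5 - 2) = 222*(-7) = -1554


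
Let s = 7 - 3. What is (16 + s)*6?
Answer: 120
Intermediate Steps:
s = 4
(16 + s)*6 = (16 + 4)*6 = 20*6 = 120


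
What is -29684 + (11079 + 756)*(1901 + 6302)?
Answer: 97052821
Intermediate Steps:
-29684 + (11079 + 756)*(1901 + 6302) = -29684 + 11835*8203 = -29684 + 97082505 = 97052821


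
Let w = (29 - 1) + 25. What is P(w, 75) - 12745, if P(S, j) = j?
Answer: -12670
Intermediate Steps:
w = 53 (w = 28 + 25 = 53)
P(w, 75) - 12745 = 75 - 12745 = -12670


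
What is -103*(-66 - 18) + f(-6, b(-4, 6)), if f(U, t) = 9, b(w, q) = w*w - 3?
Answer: 8661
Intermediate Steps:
b(w, q) = -3 + w² (b(w, q) = w² - 3 = -3 + w²)
-103*(-66 - 18) + f(-6, b(-4, 6)) = -103*(-66 - 18) + 9 = -103*(-84) + 9 = 8652 + 9 = 8661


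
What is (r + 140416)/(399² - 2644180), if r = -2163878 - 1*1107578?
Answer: 3131040/2484979 ≈ 1.2600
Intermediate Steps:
r = -3271456 (r = -2163878 - 1107578 = -3271456)
(r + 140416)/(399² - 2644180) = (-3271456 + 140416)/(399² - 2644180) = -3131040/(159201 - 2644180) = -3131040/(-2484979) = -3131040*(-1/2484979) = 3131040/2484979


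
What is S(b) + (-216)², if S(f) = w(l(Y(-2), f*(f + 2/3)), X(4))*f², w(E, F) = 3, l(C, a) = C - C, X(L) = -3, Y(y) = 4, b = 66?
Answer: 59724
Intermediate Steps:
l(C, a) = 0
S(f) = 3*f²
S(b) + (-216)² = 3*66² + (-216)² = 3*4356 + 46656 = 13068 + 46656 = 59724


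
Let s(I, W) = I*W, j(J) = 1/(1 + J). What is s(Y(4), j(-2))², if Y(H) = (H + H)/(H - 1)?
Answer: 64/9 ≈ 7.1111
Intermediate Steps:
Y(H) = 2*H/(-1 + H) (Y(H) = (2*H)/(-1 + H) = 2*H/(-1 + H))
s(Y(4), j(-2))² = ((2*4/(-1 + 4))/(1 - 2))² = ((2*4/3)/(-1))² = ((2*4*(⅓))*(-1))² = ((8/3)*(-1))² = (-8/3)² = 64/9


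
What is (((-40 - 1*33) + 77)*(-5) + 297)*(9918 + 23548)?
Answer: 9270082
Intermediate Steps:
(((-40 - 1*33) + 77)*(-5) + 297)*(9918 + 23548) = (((-40 - 33) + 77)*(-5) + 297)*33466 = ((-73 + 77)*(-5) + 297)*33466 = (4*(-5) + 297)*33466 = (-20 + 297)*33466 = 277*33466 = 9270082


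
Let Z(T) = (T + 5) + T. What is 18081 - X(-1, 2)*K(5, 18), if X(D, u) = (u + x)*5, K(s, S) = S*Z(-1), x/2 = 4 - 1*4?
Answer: 17541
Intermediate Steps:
x = 0 (x = 2*(4 - 1*4) = 2*(4 - 4) = 2*0 = 0)
Z(T) = 5 + 2*T (Z(T) = (5 + T) + T = 5 + 2*T)
K(s, S) = 3*S (K(s, S) = S*(5 + 2*(-1)) = S*(5 - 2) = S*3 = 3*S)
X(D, u) = 5*u (X(D, u) = (u + 0)*5 = u*5 = 5*u)
18081 - X(-1, 2)*K(5, 18) = 18081 - 5*2*3*18 = 18081 - 10*54 = 18081 - 1*540 = 18081 - 540 = 17541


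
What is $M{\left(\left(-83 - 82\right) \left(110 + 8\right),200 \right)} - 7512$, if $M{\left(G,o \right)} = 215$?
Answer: $-7297$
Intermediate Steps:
$M{\left(\left(-83 - 82\right) \left(110 + 8\right),200 \right)} - 7512 = 215 - 7512 = -7297$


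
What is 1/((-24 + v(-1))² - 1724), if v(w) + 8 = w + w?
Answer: -1/568 ≈ -0.0017606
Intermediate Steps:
v(w) = -8 + 2*w (v(w) = -8 + (w + w) = -8 + 2*w)
1/((-24 + v(-1))² - 1724) = 1/((-24 + (-8 + 2*(-1)))² - 1724) = 1/((-24 + (-8 - 2))² - 1724) = 1/((-24 - 10)² - 1724) = 1/((-34)² - 1724) = 1/(1156 - 1724) = 1/(-568) = -1/568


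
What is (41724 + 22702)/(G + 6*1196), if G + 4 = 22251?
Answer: 64426/29423 ≈ 2.1896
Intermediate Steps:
G = 22247 (G = -4 + 22251 = 22247)
(41724 + 22702)/(G + 6*1196) = (41724 + 22702)/(22247 + 6*1196) = 64426/(22247 + 7176) = 64426/29423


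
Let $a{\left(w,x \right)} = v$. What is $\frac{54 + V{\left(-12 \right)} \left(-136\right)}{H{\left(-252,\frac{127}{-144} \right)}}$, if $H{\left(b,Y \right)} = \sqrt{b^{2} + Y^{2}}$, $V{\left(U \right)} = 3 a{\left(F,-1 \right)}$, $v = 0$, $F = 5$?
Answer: $\frac{7776 \sqrt{1316835073}}{1316835073} \approx 0.21428$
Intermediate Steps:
$a{\left(w,x \right)} = 0$
$V{\left(U \right)} = 0$ ($V{\left(U \right)} = 3 \cdot 0 = 0$)
$H{\left(b,Y \right)} = \sqrt{Y^{2} + b^{2}}$
$\frac{54 + V{\left(-12 \right)} \left(-136\right)}{H{\left(-252,\frac{127}{-144} \right)}} = \frac{54 + 0 \left(-136\right)}{\sqrt{\left(\frac{127}{-144}\right)^{2} + \left(-252\right)^{2}}} = \frac{54 + 0}{\sqrt{\left(127 \left(- \frac{1}{144}\right)\right)^{2} + 63504}} = \frac{54}{\sqrt{\left(- \frac{127}{144}\right)^{2} + 63504}} = \frac{54}{\sqrt{\frac{16129}{20736} + 63504}} = \frac{54}{\sqrt{\frac{1316835073}{20736}}} = \frac{54}{\frac{1}{144} \sqrt{1316835073}} = 54 \frac{144 \sqrt{1316835073}}{1316835073} = \frac{7776 \sqrt{1316835073}}{1316835073}$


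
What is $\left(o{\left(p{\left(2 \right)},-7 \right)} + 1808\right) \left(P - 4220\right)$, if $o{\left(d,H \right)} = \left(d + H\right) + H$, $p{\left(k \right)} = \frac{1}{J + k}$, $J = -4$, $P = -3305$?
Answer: $- \frac{26992175}{2} \approx -1.3496 \cdot 10^{7}$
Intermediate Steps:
$p{\left(k \right)} = \frac{1}{-4 + k}$
$o{\left(d,H \right)} = d + 2 H$ ($o{\left(d,H \right)} = \left(H + d\right) + H = d + 2 H$)
$\left(o{\left(p{\left(2 \right)},-7 \right)} + 1808\right) \left(P - 4220\right) = \left(\left(\frac{1}{-4 + 2} + 2 \left(-7\right)\right) + 1808\right) \left(-3305 - 4220\right) = \left(\left(\frac{1}{-2} - 14\right) + 1808\right) \left(-7525\right) = \left(\left(- \frac{1}{2} - 14\right) + 1808\right) \left(-7525\right) = \left(- \frac{29}{2} + 1808\right) \left(-7525\right) = \frac{3587}{2} \left(-7525\right) = - \frac{26992175}{2}$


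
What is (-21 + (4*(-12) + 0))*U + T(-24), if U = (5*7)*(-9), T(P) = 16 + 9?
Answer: 21760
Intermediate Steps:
T(P) = 25
U = -315 (U = 35*(-9) = -315)
(-21 + (4*(-12) + 0))*U + T(-24) = (-21 + (4*(-12) + 0))*(-315) + 25 = (-21 + (-48 + 0))*(-315) + 25 = (-21 - 48)*(-315) + 25 = -69*(-315) + 25 = 21735 + 25 = 21760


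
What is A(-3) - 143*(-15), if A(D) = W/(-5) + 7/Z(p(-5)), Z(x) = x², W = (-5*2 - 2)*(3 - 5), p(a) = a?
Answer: 53512/25 ≈ 2140.5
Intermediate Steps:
W = 24 (W = (-10 - 2)*(-2) = -12*(-2) = 24)
A(D) = -113/25 (A(D) = 24/(-5) + 7/((-5)²) = 24*(-⅕) + 7/25 = -24/5 + 7*(1/25) = -24/5 + 7/25 = -113/25)
A(-3) - 143*(-15) = -113/25 - 143*(-15) = -113/25 + 2145 = 53512/25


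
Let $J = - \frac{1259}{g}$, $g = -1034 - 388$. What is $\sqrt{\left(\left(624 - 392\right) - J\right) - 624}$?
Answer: $\frac{i \sqrt{88271914}}{474} \approx 19.821 i$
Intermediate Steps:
$g = -1422$
$J = \frac{1259}{1422}$ ($J = - \frac{1259}{-1422} = \left(-1259\right) \left(- \frac{1}{1422}\right) = \frac{1259}{1422} \approx 0.88537$)
$\sqrt{\left(\left(624 - 392\right) - J\right) - 624} = \sqrt{\left(\left(624 - 392\right) - \frac{1259}{1422}\right) - 624} = \sqrt{\left(232 - \frac{1259}{1422}\right) - 624} = \sqrt{\frac{328645}{1422} - 624} = \sqrt{- \frac{558683}{1422}} = \frac{i \sqrt{88271914}}{474}$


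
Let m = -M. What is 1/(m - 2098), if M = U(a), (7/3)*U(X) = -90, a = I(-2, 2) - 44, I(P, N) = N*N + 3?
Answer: -7/14416 ≈ -0.00048557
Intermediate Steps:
I(P, N) = 3 + N² (I(P, N) = N² + 3 = 3 + N²)
a = -37 (a = (3 + 2²) - 44 = (3 + 4) - 44 = 7 - 44 = -37)
U(X) = -270/7 (U(X) = (3/7)*(-90) = -270/7)
M = -270/7 ≈ -38.571
m = 270/7 (m = -1*(-270/7) = 270/7 ≈ 38.571)
1/(m - 2098) = 1/(270/7 - 2098) = 1/(-14416/7) = -7/14416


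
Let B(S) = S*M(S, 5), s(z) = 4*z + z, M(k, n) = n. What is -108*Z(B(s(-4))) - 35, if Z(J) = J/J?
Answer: -143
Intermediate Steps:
s(z) = 5*z
B(S) = 5*S (B(S) = S*5 = 5*S)
Z(J) = 1
-108*Z(B(s(-4))) - 35 = -108*1 - 35 = -108 - 35 = -143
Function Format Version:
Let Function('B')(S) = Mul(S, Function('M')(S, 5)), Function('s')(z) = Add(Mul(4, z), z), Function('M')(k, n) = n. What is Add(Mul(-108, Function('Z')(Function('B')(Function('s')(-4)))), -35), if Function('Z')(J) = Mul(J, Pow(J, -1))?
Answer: -143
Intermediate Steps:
Function('s')(z) = Mul(5, z)
Function('B')(S) = Mul(5, S) (Function('B')(S) = Mul(S, 5) = Mul(5, S))
Function('Z')(J) = 1
Add(Mul(-108, Function('Z')(Function('B')(Function('s')(-4)))), -35) = Add(Mul(-108, 1), -35) = Add(-108, -35) = -143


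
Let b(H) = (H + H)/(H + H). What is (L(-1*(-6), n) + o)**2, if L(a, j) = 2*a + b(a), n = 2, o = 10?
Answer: 529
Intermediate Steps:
b(H) = 1 (b(H) = (2*H)/((2*H)) = (2*H)*(1/(2*H)) = 1)
L(a, j) = 1 + 2*a (L(a, j) = 2*a + 1 = 1 + 2*a)
(L(-1*(-6), n) + o)**2 = ((1 + 2*(-1*(-6))) + 10)**2 = ((1 + 2*6) + 10)**2 = ((1 + 12) + 10)**2 = (13 + 10)**2 = 23**2 = 529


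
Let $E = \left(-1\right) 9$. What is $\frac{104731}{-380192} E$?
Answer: $\frac{942579}{380192} \approx 2.4792$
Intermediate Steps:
$E = -9$
$\frac{104731}{-380192} E = \frac{104731}{-380192} \left(-9\right) = 104731 \left(- \frac{1}{380192}\right) \left(-9\right) = \left(- \frac{104731}{380192}\right) \left(-9\right) = \frac{942579}{380192}$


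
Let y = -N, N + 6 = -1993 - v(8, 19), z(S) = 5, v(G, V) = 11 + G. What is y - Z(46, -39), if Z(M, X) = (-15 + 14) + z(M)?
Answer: 2014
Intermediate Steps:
N = -2018 (N = -6 + (-1993 - (11 + 8)) = -6 + (-1993 - 1*19) = -6 + (-1993 - 19) = -6 - 2012 = -2018)
Z(M, X) = 4 (Z(M, X) = (-15 + 14) + 5 = -1 + 5 = 4)
y = 2018 (y = -1*(-2018) = 2018)
y - Z(46, -39) = 2018 - 1*4 = 2018 - 4 = 2014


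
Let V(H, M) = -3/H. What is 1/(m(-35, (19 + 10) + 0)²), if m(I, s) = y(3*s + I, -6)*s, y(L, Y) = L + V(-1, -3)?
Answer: 1/2544025 ≈ 3.9308e-7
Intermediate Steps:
y(L, Y) = 3 + L (y(L, Y) = L - 3/(-1) = L - 3*(-1) = L + 3 = 3 + L)
m(I, s) = s*(3 + I + 3*s) (m(I, s) = (3 + (3*s + I))*s = (3 + (I + 3*s))*s = (3 + I + 3*s)*s = s*(3 + I + 3*s))
1/(m(-35, (19 + 10) + 0)²) = 1/((((19 + 10) + 0)*(3 - 35 + 3*((19 + 10) + 0)))²) = 1/(((29 + 0)*(3 - 35 + 3*(29 + 0)))²) = 1/((29*(3 - 35 + 3*29))²) = 1/((29*(3 - 35 + 87))²) = 1/((29*55)²) = 1/(1595²) = 1/2544025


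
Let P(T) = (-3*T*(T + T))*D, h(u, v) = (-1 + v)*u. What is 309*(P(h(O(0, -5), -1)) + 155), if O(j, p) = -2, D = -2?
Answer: 107223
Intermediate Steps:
h(u, v) = u*(-1 + v)
P(T) = 12*T**2 (P(T) = -3*T*(T + T)*(-2) = -3*T*2*T*(-2) = -6*T**2*(-2) = 12*T**2)
309*(P(h(O(0, -5), -1)) + 155) = 309*(12*(-2*(-1 - 1))**2 + 155) = 309*(12*(-2*(-2))**2 + 155) = 309*(12*4**2 + 155) = 309*(12*16 + 155) = 309*(192 + 155) = 309*347 = 107223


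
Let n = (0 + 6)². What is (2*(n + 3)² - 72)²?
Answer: 8820900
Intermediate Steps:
n = 36 (n = 6² = 36)
(2*(n + 3)² - 72)² = (2*(36 + 3)² - 72)² = (2*39² - 72)² = (2*1521 - 72)² = (3042 - 72)² = 2970² = 8820900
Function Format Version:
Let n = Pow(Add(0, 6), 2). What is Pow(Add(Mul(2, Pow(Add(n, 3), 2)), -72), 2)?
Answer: 8820900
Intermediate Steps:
n = 36 (n = Pow(6, 2) = 36)
Pow(Add(Mul(2, Pow(Add(n, 3), 2)), -72), 2) = Pow(Add(Mul(2, Pow(Add(36, 3), 2)), -72), 2) = Pow(Add(Mul(2, Pow(39, 2)), -72), 2) = Pow(Add(Mul(2, 1521), -72), 2) = Pow(Add(3042, -72), 2) = Pow(2970, 2) = 8820900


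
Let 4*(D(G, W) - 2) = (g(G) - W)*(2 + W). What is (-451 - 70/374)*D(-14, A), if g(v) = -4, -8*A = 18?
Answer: -2847555/2992 ≈ -951.72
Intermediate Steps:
A = -9/4 (A = -⅛*18 = -9/4 ≈ -2.2500)
D(G, W) = 2 + (-4 - W)*(2 + W)/4 (D(G, W) = 2 + ((-4 - W)*(2 + W))/4 = 2 + (-4 - W)*(2 + W)/4)
(-451 - 70/374)*D(-14, A) = (-451 - 70/374)*((¼)*(-9/4)*(-6 - 1*(-9/4))) = (-451 - 70*1/374)*((¼)*(-9/4)*(-6 + 9/4)) = (-451 - 35/187)*((¼)*(-9/4)*(-15/4)) = -84372/187*135/64 = -2847555/2992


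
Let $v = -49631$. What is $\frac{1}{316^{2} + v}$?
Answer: $\frac{1}{50225} \approx 1.991 \cdot 10^{-5}$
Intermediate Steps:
$\frac{1}{316^{2} + v} = \frac{1}{316^{2} - 49631} = \frac{1}{99856 - 49631} = \frac{1}{50225}$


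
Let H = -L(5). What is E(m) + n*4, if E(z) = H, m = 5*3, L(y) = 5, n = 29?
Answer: 111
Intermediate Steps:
H = -5 (H = -1*5 = -5)
m = 15
E(z) = -5
E(m) + n*4 = -5 + 29*4 = -5 + 116 = 111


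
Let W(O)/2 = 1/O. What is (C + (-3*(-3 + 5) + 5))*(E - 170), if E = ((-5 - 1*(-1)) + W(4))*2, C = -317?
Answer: 56286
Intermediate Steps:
W(O) = 2/O (W(O) = 2*(1/O) = 2/O)
E = -7 (E = ((-5 - 1*(-1)) + 2/4)*2 = ((-5 + 1) + 2*(¼))*2 = (-4 + ½)*2 = -7/2*2 = -7)
(C + (-3*(-3 + 5) + 5))*(E - 170) = (-317 + (-3*(-3 + 5) + 5))*(-7 - 170) = (-317 + (-3*2 + 5))*(-177) = (-317 + (-6 + 5))*(-177) = (-317 - 1)*(-177) = -318*(-177) = 56286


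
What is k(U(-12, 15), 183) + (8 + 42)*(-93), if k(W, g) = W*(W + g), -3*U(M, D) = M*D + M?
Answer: 11158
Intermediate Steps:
U(M, D) = -M/3 - D*M/3 (U(M, D) = -(M*D + M)/3 = -(D*M + M)/3 = -(M + D*M)/3 = -M/3 - D*M/3)
k(U(-12, 15), 183) + (8 + 42)*(-93) = (-⅓*(-12)*(1 + 15))*(-⅓*(-12)*(1 + 15) + 183) + (8 + 42)*(-93) = (-⅓*(-12)*16)*(-⅓*(-12)*16 + 183) + 50*(-93) = 64*(64 + 183) - 4650 = 64*247 - 4650 = 15808 - 4650 = 11158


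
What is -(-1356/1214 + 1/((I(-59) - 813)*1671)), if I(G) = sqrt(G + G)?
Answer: 249657025699/223512853613 + I*sqrt(118)/1104676377 ≈ 1.117 + 9.8335e-9*I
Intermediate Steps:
I(G) = sqrt(2)*sqrt(G) (I(G) = sqrt(2*G) = sqrt(2)*sqrt(G))
-(-1356/1214 + 1/((I(-59) - 813)*1671)) = -(-1356/1214 + 1/(sqrt(2)*sqrt(-59) - 813*1671)) = -(-1356*1/1214 + (1/1671)/(sqrt(2)*(I*sqrt(59)) - 813)) = -(-678/607 + (1/1671)/(I*sqrt(118) - 813)) = -(-678/607 + (1/1671)/(-813 + I*sqrt(118))) = -(-678/607 + 1/(1671*(-813 + I*sqrt(118)))) = 678/607 - 1/(1671*(-813 + I*sqrt(118)))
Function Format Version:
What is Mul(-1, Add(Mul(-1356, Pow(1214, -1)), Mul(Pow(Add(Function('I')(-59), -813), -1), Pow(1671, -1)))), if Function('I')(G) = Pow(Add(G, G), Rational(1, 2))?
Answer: Add(Rational(249657025699, 223512853613), Mul(Rational(1, 1104676377), I, Pow(118, Rational(1, 2)))) ≈ Add(1.1170, Mul(9.8335e-9, I))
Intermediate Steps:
Function('I')(G) = Mul(Pow(2, Rational(1, 2)), Pow(G, Rational(1, 2))) (Function('I')(G) = Pow(Mul(2, G), Rational(1, 2)) = Mul(Pow(2, Rational(1, 2)), Pow(G, Rational(1, 2))))
Mul(-1, Add(Mul(-1356, Pow(1214, -1)), Mul(Pow(Add(Function('I')(-59), -813), -1), Pow(1671, -1)))) = Mul(-1, Add(Mul(-1356, Pow(1214, -1)), Mul(Pow(Add(Mul(Pow(2, Rational(1, 2)), Pow(-59, Rational(1, 2))), -813), -1), Pow(1671, -1)))) = Mul(-1, Add(Mul(-1356, Rational(1, 1214)), Mul(Pow(Add(Mul(Pow(2, Rational(1, 2)), Mul(I, Pow(59, Rational(1, 2)))), -813), -1), Rational(1, 1671)))) = Mul(-1, Add(Rational(-678, 607), Mul(Pow(Add(Mul(I, Pow(118, Rational(1, 2))), -813), -1), Rational(1, 1671)))) = Mul(-1, Add(Rational(-678, 607), Mul(Pow(Add(-813, Mul(I, Pow(118, Rational(1, 2)))), -1), Rational(1, 1671)))) = Mul(-1, Add(Rational(-678, 607), Mul(Rational(1, 1671), Pow(Add(-813, Mul(I, Pow(118, Rational(1, 2)))), -1)))) = Add(Rational(678, 607), Mul(Rational(-1, 1671), Pow(Add(-813, Mul(I, Pow(118, Rational(1, 2)))), -1)))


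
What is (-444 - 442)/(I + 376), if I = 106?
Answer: -443/241 ≈ -1.8382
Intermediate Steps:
(-444 - 442)/(I + 376) = (-444 - 442)/(106 + 376) = -886/482 = -886*1/482 = -443/241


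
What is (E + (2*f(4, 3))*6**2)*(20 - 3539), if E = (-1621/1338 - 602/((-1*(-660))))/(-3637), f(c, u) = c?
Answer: -45208853006007/44607805 ≈ -1.0135e+6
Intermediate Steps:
E = 78139/133823415 (E = (-1621*1/1338 - 602/660)*(-1/3637) = (-1621/1338 - 602*1/660)*(-1/3637) = (-1621/1338 - 301/330)*(-1/3637) = -78139/36795*(-1/3637) = 78139/133823415 ≈ 0.00058390)
(E + (2*f(4, 3))*6**2)*(20 - 3539) = (78139/133823415 + (2*4)*6**2)*(20 - 3539) = (78139/133823415 + 8*36)*(-3519) = (78139/133823415 + 288)*(-3519) = (38541221659/133823415)*(-3519) = -45208853006007/44607805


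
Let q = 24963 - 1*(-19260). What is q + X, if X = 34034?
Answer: 78257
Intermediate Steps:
q = 44223 (q = 24963 + 19260 = 44223)
q + X = 44223 + 34034 = 78257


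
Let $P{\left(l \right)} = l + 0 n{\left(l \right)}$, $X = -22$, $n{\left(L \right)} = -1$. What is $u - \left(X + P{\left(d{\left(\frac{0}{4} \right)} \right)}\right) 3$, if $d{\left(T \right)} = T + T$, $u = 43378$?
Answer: $43444$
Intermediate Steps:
$d{\left(T \right)} = 2 T$
$P{\left(l \right)} = l$ ($P{\left(l \right)} = l + 0 \left(-1\right) = l + 0 = l$)
$u - \left(X + P{\left(d{\left(\frac{0}{4} \right)} \right)}\right) 3 = 43378 - \left(-22 + 2 \cdot \frac{0}{4}\right) 3 = 43378 - \left(-22 + 2 \cdot 0 \cdot \frac{1}{4}\right) 3 = 43378 - \left(-22 + 2 \cdot 0\right) 3 = 43378 - \left(-22 + 0\right) 3 = 43378 - \left(-22\right) 3 = 43378 - -66 = 43378 + 66 = 43444$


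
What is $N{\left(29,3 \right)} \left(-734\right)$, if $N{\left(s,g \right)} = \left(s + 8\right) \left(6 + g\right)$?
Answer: $-244422$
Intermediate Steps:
$N{\left(s,g \right)} = \left(6 + g\right) \left(8 + s\right)$ ($N{\left(s,g \right)} = \left(8 + s\right) \left(6 + g\right) = \left(6 + g\right) \left(8 + s\right)$)
$N{\left(29,3 \right)} \left(-734\right) = \left(48 + 6 \cdot 29 + 8 \cdot 3 + 3 \cdot 29\right) \left(-734\right) = \left(48 + 174 + 24 + 87\right) \left(-734\right) = 333 \left(-734\right) = -244422$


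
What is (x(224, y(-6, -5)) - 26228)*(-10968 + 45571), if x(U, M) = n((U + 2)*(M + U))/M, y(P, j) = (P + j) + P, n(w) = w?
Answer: -17047444774/17 ≈ -1.0028e+9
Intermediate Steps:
y(P, j) = j + 2*P
x(U, M) = (2 + U)*(M + U)/M (x(U, M) = ((U + 2)*(M + U))/M = ((2 + U)*(M + U))/M = (2 + U)*(M + U)/M)
(x(224, y(-6, -5)) - 26228)*(-10968 + 45571) = ((2 + 224 + 224²/(-5 + 2*(-6)) + 2*224/(-5 + 2*(-6))) - 26228)*(-10968 + 45571) = ((2 + 224 + 50176/(-5 - 12) + 2*224/(-5 - 12)) - 26228)*34603 = ((2 + 224 + 50176/(-17) + 2*224/(-17)) - 26228)*34603 = ((2 + 224 - 1/17*50176 + 2*224*(-1/17)) - 26228)*34603 = ((2 + 224 - 50176/17 - 448/17) - 26228)*34603 = (-46782/17 - 26228)*34603 = -492658/17*34603 = -17047444774/17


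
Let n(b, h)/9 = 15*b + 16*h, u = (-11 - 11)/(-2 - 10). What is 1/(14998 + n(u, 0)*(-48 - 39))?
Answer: -2/13069 ≈ -0.00015303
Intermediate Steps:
u = 11/6 (u = -22/(-12) = -22*(-1/12) = 11/6 ≈ 1.8333)
n(b, h) = 135*b + 144*h (n(b, h) = 9*(15*b + 16*h) = 135*b + 144*h)
1/(14998 + n(u, 0)*(-48 - 39)) = 1/(14998 + (135*(11/6) + 144*0)*(-48 - 39)) = 1/(14998 + (495/2 + 0)*(-87)) = 1/(14998 + (495/2)*(-87)) = 1/(14998 - 43065/2) = 1/(-13069/2) = -2/13069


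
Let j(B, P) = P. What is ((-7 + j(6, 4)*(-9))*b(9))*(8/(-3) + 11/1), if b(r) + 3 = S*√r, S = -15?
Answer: 17200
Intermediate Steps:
b(r) = -3 - 15*√r
((-7 + j(6, 4)*(-9))*b(9))*(8/(-3) + 11/1) = ((-7 + 4*(-9))*(-3 - 15*√9))*(8/(-3) + 11/1) = ((-7 - 36)*(-3 - 15*3))*(8*(-⅓) + 11*1) = (-43*(-3 - 45))*(-8/3 + 11) = -43*(-48)*(25/3) = 2064*(25/3) = 17200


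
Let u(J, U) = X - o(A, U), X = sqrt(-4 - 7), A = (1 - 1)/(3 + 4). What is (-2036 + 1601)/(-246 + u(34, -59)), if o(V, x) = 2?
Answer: 7192/4101 + 29*I*sqrt(11)/4101 ≈ 1.7537 + 0.023453*I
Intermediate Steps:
A = 0 (A = 0/7 = 0*(1/7) = 0)
X = I*sqrt(11) (X = sqrt(-11) = I*sqrt(11) ≈ 3.3166*I)
u(J, U) = -2 + I*sqrt(11) (u(J, U) = I*sqrt(11) - 1*2 = I*sqrt(11) - 2 = -2 + I*sqrt(11))
(-2036 + 1601)/(-246 + u(34, -59)) = (-2036 + 1601)/(-246 + (-2 + I*sqrt(11))) = -435/(-248 + I*sqrt(11))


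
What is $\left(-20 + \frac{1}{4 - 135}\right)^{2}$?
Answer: $\frac{6869641}{17161} \approx 400.31$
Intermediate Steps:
$\left(-20 + \frac{1}{4 - 135}\right)^{2} = \left(-20 + \frac{1}{-131}\right)^{2} = \left(-20 - \frac{1}{131}\right)^{2} = \left(- \frac{2621}{131}\right)^{2} = \frac{6869641}{17161}$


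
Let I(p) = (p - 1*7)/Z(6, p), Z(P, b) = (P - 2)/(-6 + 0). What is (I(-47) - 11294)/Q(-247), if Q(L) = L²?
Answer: -11213/61009 ≈ -0.18379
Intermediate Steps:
Z(P, b) = ⅓ - P/6 (Z(P, b) = (-2 + P)/(-6) = (-2 + P)*(-⅙) = ⅓ - P/6)
I(p) = 21/2 - 3*p/2 (I(p) = (p - 1*7)/(⅓ - ⅙*6) = (p - 7)/(⅓ - 1) = (-7 + p)/(-⅔) = (-7 + p)*(-3/2) = 21/2 - 3*p/2)
(I(-47) - 11294)/Q(-247) = ((21/2 - 3/2*(-47)) - 11294)/((-247)²) = ((21/2 + 141/2) - 11294)/61009 = (81 - 11294)*(1/61009) = -11213*1/61009 = -11213/61009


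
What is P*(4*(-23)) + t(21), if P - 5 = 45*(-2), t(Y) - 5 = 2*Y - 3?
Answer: 7864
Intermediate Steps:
t(Y) = 2 + 2*Y (t(Y) = 5 + (2*Y - 3) = 5 + (-3 + 2*Y) = 2 + 2*Y)
P = -85 (P = 5 + 45*(-2) = 5 - 90 = -85)
P*(4*(-23)) + t(21) = -340*(-23) + (2 + 2*21) = -85*(-92) + (2 + 42) = 7820 + 44 = 7864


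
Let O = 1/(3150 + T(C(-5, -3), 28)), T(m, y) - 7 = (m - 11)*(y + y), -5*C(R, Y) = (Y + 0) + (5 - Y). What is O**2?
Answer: 1/6175225 ≈ 1.6194e-7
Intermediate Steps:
C(R, Y) = -1 (C(R, Y) = -((Y + 0) + (5 - Y))/5 = -(Y + (5 - Y))/5 = -1/5*5 = -1)
T(m, y) = 7 + 2*y*(-11 + m) (T(m, y) = 7 + (m - 11)*(y + y) = 7 + (-11 + m)*(2*y) = 7 + 2*y*(-11 + m))
O = 1/2485 (O = 1/(3150 + (7 - 22*28 + 2*(-1)*28)) = 1/(3150 + (7 - 616 - 56)) = 1/(3150 - 665) = 1/2485 ≈ 0.00040241)
O**2 = (1/2485)**2 = 1/6175225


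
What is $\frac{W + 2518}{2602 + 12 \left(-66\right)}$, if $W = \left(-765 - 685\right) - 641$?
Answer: $\frac{427}{1810} \approx 0.23591$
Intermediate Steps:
$W = -2091$ ($W = -1450 - 641 = -2091$)
$\frac{W + 2518}{2602 + 12 \left(-66\right)} = \frac{-2091 + 2518}{2602 + 12 \left(-66\right)} = \frac{427}{2602 - 792} = \frac{427}{1810}$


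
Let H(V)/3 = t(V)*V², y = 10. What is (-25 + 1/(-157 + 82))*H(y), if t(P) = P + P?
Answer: -150080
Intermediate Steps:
t(P) = 2*P
H(V) = 6*V³ (H(V) = 3*((2*V)*V²) = 3*(2*V³) = 6*V³)
(-25 + 1/(-157 + 82))*H(y) = (-25 + 1/(-157 + 82))*(6*10³) = (-25 + 1/(-75))*(6*1000) = (-25 - 1/75)*6000 = -1876/75*6000 = -150080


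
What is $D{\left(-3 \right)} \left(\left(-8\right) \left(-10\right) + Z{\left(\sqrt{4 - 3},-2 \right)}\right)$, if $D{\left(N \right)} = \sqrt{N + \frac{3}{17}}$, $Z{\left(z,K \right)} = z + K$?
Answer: $\frac{316 i \sqrt{51}}{17} \approx 132.75 i$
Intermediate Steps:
$Z{\left(z,K \right)} = K + z$
$D{\left(N \right)} = \sqrt{\frac{3}{17} + N}$ ($D{\left(N \right)} = \sqrt{N + 3 \cdot \frac{1}{17}} = \sqrt{N + \frac{3}{17}} = \sqrt{\frac{3}{17} + N}$)
$D{\left(-3 \right)} \left(\left(-8\right) \left(-10\right) + Z{\left(\sqrt{4 - 3},-2 \right)}\right) = \frac{\sqrt{51 + 289 \left(-3\right)}}{17} \left(\left(-8\right) \left(-10\right) - \left(2 - \sqrt{4 - 3}\right)\right) = \frac{\sqrt{51 - 867}}{17} \left(80 - \left(2 - \sqrt{1}\right)\right) = \frac{\sqrt{-816}}{17} \left(80 + \left(-2 + 1\right)\right) = \frac{4 i \sqrt{51}}{17} \left(80 - 1\right) = \frac{4 i \sqrt{51}}{17} \cdot 79 = \frac{316 i \sqrt{51}}{17}$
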